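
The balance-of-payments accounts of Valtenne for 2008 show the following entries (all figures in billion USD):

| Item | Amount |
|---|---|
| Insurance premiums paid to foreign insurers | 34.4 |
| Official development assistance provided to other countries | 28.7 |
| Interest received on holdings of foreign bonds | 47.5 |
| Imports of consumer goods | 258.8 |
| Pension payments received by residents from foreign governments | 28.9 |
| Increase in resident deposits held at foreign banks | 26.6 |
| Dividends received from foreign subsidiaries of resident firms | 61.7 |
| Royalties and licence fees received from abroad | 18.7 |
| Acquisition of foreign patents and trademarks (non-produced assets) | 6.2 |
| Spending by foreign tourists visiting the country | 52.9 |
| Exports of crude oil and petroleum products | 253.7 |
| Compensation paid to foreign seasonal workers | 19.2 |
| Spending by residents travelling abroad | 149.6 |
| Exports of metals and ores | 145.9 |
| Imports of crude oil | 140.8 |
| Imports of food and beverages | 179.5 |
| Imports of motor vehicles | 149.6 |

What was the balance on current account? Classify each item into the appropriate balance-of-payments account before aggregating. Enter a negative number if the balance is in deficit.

-351.3

Goods: 253.7 - 179.5 - 140.8 + 145.9 - 149.6 - 258.8 = -329.1
Services: -149.6 - 34.4 + 52.9 + 18.7 = -112.4
Primary income: 61.7 + 47.5 - 19.2 = 90.0
Secondary income: 28.9 - 28.7 = 0.2
Current account = (-329.1) + (-112.4) + 90.0 + 0.2 = -351.3
(Excluded from the current account — financial account: increase in resident deposits held at foreign banks 26.6; capital account: acquisition of foreign patents and trademarks (non-produced assets) 6.2.)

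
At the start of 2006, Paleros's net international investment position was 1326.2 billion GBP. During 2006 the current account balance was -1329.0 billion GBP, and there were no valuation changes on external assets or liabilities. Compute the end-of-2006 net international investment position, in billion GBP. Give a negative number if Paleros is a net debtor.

With no valuation effects, change in NIIP = current account = -1329.0
End-of-year NIIP = 1326.2 + (-1329.0) = -2.8

-2.8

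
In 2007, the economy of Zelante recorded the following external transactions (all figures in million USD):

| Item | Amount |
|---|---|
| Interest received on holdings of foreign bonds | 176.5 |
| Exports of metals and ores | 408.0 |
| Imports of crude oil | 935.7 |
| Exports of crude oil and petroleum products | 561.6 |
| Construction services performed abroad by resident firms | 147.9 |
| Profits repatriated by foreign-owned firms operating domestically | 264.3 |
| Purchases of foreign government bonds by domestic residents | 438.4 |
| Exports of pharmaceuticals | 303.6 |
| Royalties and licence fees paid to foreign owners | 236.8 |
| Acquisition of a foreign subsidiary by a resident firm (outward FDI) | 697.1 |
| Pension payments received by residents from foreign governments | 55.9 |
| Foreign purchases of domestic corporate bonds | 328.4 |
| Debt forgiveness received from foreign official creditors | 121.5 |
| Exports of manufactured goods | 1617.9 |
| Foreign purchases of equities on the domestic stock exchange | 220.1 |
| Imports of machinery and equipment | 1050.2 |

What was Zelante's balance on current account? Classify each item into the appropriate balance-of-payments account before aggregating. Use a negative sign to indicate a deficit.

784.4

Goods: -935.7 + 303.6 - 1050.2 + 561.6 + 1617.9 + 408.0 = 905.2
Services: 147.9 - 236.8 = -88.9
Primary income: -264.3 + 176.5 = -87.8
Secondary income: 55.9
Current account = 905.2 + (-88.9) + (-87.8) + 55.9 = 784.4
(Excluded from the current account — financial account: purchases of foreign government bonds by domestic residents 438.4, acquisition of a foreign subsidiary by a resident firm (outward FDI) 697.1, foreign purchases of domestic corporate bonds 328.4, foreign purchases of equities on the domestic stock exchange 220.1; capital account: debt forgiveness received from foreign official creditors 121.5.)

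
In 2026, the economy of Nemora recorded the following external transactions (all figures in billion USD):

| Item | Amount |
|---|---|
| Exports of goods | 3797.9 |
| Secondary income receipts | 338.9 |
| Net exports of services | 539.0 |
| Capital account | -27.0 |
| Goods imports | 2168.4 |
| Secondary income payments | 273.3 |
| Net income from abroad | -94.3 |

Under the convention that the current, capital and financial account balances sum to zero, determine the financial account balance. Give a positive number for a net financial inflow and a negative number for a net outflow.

Goods balance = 3797.9 - 2168.4 = 1629.5
Services balance = 539.0
Trade balance (goods + services) = 1629.5 + 539.0 = 2168.5
Net primary income = -94.3
Net secondary income = 338.9 - 273.3 = 65.6
Current account = 2168.5 + (-94.3) + 65.6 = 2139.8
Financial account = -(2139.8 + (-27.0)) = -2112.8

-2112.8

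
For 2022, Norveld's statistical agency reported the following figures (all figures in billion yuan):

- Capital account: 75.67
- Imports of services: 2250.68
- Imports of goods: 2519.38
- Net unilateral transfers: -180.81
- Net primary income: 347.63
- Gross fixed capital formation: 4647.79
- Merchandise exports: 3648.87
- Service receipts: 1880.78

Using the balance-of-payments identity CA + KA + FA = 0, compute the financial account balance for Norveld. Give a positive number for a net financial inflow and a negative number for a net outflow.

Goods balance = 3648.87 - 2519.38 = 1129.49
Services balance = 1880.78 - 2250.68 = -369.90
Trade balance (goods + services) = 1129.49 + (-369.90) = 759.59
Net primary income = 347.63
Net secondary income = -180.81
Current account = 759.59 + 347.63 + (-180.81) = 926.41
Financial account = -(926.41 + 75.67) = -1002.08

-1002.08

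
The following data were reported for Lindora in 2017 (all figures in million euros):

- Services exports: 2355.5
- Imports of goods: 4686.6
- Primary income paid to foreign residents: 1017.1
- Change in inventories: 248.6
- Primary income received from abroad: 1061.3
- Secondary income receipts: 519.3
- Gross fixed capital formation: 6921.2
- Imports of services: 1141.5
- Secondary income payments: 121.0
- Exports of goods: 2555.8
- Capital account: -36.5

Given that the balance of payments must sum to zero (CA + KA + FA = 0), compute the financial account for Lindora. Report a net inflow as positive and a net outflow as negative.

510.8

Goods balance = 2555.8 - 4686.6 = -2130.8
Services balance = 2355.5 - 1141.5 = 1214.0
Trade balance (goods + services) = -2130.8 + 1214.0 = -916.8
Net primary income = 1061.3 - 1017.1 = 44.2
Net secondary income = 519.3 - 121.0 = 398.3
Current account = -916.8 + 44.2 + 398.3 = -474.3
Financial account = -(-474.3 + (-36.5)) = 510.8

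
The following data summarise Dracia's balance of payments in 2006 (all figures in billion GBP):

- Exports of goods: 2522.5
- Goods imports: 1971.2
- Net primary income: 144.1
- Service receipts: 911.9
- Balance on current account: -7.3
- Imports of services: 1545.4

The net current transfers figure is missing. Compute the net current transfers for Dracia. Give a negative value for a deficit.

Current account = goods balance + services balance + net primary income + net secondary income
Sum of the known components = 61.9
Net current transfers = CA - (known components) = -7.3 - 61.9 = -69.2

-69.2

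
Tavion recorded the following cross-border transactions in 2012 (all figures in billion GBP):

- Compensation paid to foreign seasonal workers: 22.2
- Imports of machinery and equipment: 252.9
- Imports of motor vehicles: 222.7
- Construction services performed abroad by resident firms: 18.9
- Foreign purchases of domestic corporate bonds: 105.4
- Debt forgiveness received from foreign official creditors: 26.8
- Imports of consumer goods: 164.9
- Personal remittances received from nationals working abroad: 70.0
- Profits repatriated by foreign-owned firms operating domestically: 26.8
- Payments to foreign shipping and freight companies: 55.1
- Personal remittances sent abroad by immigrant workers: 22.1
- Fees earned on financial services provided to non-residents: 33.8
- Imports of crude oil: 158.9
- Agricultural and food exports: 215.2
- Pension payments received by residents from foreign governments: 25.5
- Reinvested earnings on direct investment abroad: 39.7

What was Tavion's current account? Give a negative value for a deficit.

Goods: -252.9 - 158.9 - 222.7 + 215.2 - 164.9 = -584.2
Services: -55.1 + 18.9 + 33.8 = -2.4
Primary income: -22.2 + 39.7 - 26.8 = -9.3
Secondary income: 25.5 + 70.0 - 22.1 = 73.4
Current account = (-584.2) + (-2.4) + (-9.3) + 73.4 = -522.5
(Excluded from the current account — financial account: foreign purchases of domestic corporate bonds 105.4; capital account: debt forgiveness received from foreign official creditors 26.8.)

-522.5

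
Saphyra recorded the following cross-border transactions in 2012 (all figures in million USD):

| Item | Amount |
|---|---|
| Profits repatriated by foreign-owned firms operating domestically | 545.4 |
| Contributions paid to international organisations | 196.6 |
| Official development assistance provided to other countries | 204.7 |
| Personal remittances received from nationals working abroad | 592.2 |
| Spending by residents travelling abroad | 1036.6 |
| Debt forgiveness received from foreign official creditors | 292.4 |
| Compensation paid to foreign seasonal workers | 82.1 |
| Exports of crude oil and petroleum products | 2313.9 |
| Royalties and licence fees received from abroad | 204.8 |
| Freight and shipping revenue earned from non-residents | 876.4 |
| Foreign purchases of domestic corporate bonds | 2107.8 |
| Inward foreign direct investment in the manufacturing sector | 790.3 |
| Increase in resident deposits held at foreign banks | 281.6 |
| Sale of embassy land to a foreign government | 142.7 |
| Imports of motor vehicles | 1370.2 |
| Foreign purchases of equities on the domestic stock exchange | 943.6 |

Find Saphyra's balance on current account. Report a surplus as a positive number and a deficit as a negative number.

551.7

Goods: 2313.9 - 1370.2 = 943.7
Services: 204.8 + 876.4 - 1036.6 = 44.6
Primary income: -545.4 - 82.1 = -627.5
Secondary income: 592.2 - 204.7 - 196.6 = 190.9
Current account = 943.7 + 44.6 + (-627.5) + 190.9 = 551.7
(Excluded from the current account — capital account: debt forgiveness received from foreign official creditors 292.4, sale of embassy land to a foreign government 142.7; financial account: foreign purchases of domestic corporate bonds 2107.8, inward foreign direct investment in the manufacturing sector 790.3, increase in resident deposits held at foreign banks 281.6, foreign purchases of equities on the domestic stock exchange 943.6.)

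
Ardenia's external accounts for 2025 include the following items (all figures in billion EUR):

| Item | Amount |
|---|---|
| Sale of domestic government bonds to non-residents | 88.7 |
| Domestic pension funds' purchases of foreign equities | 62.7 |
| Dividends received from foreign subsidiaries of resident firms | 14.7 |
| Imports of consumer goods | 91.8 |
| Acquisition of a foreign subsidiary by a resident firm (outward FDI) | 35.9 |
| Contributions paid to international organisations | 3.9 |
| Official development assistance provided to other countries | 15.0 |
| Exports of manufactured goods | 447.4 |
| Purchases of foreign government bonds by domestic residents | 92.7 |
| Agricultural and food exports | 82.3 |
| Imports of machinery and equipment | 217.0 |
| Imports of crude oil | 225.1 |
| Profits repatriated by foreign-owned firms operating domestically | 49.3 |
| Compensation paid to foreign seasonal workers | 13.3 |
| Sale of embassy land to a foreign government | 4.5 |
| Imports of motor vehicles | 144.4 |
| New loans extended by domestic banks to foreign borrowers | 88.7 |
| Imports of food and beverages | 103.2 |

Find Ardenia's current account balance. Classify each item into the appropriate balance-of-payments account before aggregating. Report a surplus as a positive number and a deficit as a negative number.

-318.6

Goods: -103.2 + 82.3 - 144.4 - 91.8 - 225.1 + 447.4 - 217.0 = -251.8
Primary income: -13.3 - 49.3 + 14.7 = -47.9
Secondary income: -3.9 - 15.0 = -18.9
Current account = (-251.8) + (-47.9) + (-18.9) = -318.6
(Excluded from the current account — financial account: sale of domestic government bonds to non-residents 88.7, domestic pension funds' purchases of foreign equities 62.7, acquisition of a foreign subsidiary by a resident firm (outward FDI) 35.9, purchases of foreign government bonds by domestic residents 92.7, new loans extended by domestic banks to foreign borrowers 88.7; capital account: sale of embassy land to a foreign government 4.5.)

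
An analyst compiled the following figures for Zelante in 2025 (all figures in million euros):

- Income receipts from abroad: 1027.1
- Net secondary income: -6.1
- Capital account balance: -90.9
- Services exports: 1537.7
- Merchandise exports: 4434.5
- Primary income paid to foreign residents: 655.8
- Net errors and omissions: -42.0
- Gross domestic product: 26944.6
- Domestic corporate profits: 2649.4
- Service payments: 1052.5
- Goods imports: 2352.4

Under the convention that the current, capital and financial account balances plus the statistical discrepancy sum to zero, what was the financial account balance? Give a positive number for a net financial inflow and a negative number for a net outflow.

-2799.6

Goods balance = 4434.5 - 2352.4 = 2082.1
Services balance = 1537.7 - 1052.5 = 485.2
Trade balance (goods + services) = 2082.1 + 485.2 = 2567.3
Net primary income = 1027.1 - 655.8 = 371.3
Net secondary income = -6.1
Current account = 2567.3 + 371.3 + (-6.1) = 2932.5
Financial account = -(2932.5 + (-90.9) + (-42.0)) = -2799.6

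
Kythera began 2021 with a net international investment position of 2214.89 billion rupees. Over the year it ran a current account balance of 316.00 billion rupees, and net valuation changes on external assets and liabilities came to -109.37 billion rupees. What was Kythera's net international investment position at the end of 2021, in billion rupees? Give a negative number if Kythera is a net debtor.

Change in NIIP = current account + net valuation change = 316.00 + (-109.37) = 206.63
End-of-year NIIP = 2214.89 + 206.63 = 2421.52

2421.52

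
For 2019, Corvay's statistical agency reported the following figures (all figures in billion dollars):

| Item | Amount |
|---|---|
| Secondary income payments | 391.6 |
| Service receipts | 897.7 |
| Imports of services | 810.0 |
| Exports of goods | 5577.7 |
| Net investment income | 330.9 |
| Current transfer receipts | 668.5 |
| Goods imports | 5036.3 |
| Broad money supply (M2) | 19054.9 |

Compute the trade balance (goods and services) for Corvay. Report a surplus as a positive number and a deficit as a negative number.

629.1

Goods balance = 5577.7 - 5036.3 = 541.4
Services balance = 897.7 - 810.0 = 87.7
Trade balance (goods + services) = 541.4 + 87.7 = 629.1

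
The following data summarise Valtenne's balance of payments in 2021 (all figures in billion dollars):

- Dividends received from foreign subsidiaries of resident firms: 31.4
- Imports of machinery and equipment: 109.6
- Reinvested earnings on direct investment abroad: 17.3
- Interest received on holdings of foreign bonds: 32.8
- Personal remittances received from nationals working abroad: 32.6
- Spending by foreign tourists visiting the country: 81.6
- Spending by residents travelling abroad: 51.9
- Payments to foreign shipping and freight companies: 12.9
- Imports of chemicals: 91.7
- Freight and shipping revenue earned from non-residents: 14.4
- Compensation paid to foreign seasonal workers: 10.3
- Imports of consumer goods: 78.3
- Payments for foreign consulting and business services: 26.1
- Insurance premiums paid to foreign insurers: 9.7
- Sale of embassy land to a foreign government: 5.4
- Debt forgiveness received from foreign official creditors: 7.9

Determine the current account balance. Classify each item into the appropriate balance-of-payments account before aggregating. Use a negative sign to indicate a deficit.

-180.4

Goods: -109.6 - 91.7 - 78.3 = -279.6
Services: 81.6 + 14.4 - 26.1 - 9.7 - 51.9 - 12.9 = -4.6
Primary income: 31.4 - 10.3 + 32.8 + 17.3 = 71.2
Secondary income: 32.6
Current account = (-279.6) + (-4.6) + 71.2 + 32.6 = -180.4
(Excluded from the current account — capital account: sale of embassy land to a foreign government 5.4, debt forgiveness received from foreign official creditors 7.9.)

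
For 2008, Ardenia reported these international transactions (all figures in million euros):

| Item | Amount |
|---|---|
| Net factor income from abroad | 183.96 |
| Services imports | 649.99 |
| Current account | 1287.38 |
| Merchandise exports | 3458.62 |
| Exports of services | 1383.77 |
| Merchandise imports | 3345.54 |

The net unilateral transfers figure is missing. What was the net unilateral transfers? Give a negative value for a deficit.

Current account = goods balance + services balance + net primary income + net secondary income
Sum of the known components = 1030.82
Net unilateral transfers = CA - (known components) = 1287.38 - 1030.82 = 256.56

256.56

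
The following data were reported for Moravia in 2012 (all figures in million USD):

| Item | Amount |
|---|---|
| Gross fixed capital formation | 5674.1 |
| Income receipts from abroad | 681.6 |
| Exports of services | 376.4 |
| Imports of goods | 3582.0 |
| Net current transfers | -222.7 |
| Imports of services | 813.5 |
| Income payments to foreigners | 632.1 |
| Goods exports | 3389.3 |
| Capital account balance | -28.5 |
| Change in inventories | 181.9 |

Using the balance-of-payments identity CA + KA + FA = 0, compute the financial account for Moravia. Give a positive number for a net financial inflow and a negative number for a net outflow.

831.5

Goods balance = 3389.3 - 3582.0 = -192.7
Services balance = 376.4 - 813.5 = -437.1
Trade balance (goods + services) = -192.7 + (-437.1) = -629.8
Net primary income = 681.6 - 632.1 = 49.5
Net secondary income = -222.7
Current account = -629.8 + 49.5 + (-222.7) = -803.0
Financial account = -(-803.0 + (-28.5)) = 831.5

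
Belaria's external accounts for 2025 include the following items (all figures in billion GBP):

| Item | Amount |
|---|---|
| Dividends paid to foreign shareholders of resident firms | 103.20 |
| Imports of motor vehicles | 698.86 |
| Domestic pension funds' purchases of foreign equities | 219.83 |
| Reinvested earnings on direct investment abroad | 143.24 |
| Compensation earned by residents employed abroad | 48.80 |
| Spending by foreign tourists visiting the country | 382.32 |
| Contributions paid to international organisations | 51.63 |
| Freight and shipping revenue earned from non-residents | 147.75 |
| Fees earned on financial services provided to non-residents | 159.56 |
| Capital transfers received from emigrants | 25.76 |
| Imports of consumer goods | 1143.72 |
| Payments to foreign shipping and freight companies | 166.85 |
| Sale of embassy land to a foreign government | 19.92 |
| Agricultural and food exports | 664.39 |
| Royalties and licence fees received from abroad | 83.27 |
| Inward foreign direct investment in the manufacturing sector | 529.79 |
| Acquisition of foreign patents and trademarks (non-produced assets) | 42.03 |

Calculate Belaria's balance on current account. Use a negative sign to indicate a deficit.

Goods: 664.39 - 698.86 - 1143.72 = -1178.19
Services: 83.27 - 166.85 + 147.75 + 382.32 + 159.56 = 606.05
Primary income: 143.24 + 48.80 - 103.20 = 88.84
Secondary income: -51.63
Current account = (-1178.19) + 606.05 + 88.84 + (-51.63) = -534.93
(Excluded from the current account — financial account: domestic pension funds' purchases of foreign equities 219.83, inward foreign direct investment in the manufacturing sector 529.79; capital account: capital transfers received from emigrants 25.76, sale of embassy land to a foreign government 19.92, acquisition of foreign patents and trademarks (non-produced assets) 42.03.)

-534.93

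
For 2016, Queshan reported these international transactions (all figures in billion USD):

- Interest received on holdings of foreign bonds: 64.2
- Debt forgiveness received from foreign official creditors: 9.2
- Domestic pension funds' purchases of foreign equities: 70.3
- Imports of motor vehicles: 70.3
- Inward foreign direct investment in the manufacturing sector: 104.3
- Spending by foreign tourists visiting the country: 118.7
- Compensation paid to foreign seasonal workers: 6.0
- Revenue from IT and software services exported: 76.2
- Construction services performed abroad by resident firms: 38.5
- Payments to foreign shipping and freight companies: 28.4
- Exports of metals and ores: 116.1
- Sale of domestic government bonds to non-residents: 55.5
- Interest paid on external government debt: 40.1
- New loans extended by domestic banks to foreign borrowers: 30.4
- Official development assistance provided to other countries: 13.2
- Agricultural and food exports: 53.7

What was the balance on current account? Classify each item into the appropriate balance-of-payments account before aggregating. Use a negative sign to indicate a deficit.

309.4

Goods: -70.3 + 53.7 + 116.1 = 99.5
Services: 76.2 + 38.5 - 28.4 + 118.7 = 205.0
Primary income: -6.0 + 64.2 - 40.1 = 18.1
Secondary income: -13.2
Current account = 99.5 + 205.0 + 18.1 + (-13.2) = 309.4
(Excluded from the current account — capital account: debt forgiveness received from foreign official creditors 9.2; financial account: domestic pension funds' purchases of foreign equities 70.3, inward foreign direct investment in the manufacturing sector 104.3, sale of domestic government bonds to non-residents 55.5, new loans extended by domestic banks to foreign borrowers 30.4.)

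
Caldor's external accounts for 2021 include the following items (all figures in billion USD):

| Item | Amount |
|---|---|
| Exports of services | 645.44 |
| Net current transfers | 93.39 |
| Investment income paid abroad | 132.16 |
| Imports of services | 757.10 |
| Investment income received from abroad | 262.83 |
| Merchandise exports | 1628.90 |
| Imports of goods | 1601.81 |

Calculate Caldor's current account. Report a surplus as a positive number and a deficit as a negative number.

139.49

Goods balance = 1628.90 - 1601.81 = 27.09
Services balance = 645.44 - 757.10 = -111.66
Trade balance (goods + services) = 27.09 + (-111.66) = -84.57
Net primary income = 262.83 - 132.16 = 130.67
Net secondary income = 93.39
Current account = -84.57 + 130.67 + 93.39 = 139.49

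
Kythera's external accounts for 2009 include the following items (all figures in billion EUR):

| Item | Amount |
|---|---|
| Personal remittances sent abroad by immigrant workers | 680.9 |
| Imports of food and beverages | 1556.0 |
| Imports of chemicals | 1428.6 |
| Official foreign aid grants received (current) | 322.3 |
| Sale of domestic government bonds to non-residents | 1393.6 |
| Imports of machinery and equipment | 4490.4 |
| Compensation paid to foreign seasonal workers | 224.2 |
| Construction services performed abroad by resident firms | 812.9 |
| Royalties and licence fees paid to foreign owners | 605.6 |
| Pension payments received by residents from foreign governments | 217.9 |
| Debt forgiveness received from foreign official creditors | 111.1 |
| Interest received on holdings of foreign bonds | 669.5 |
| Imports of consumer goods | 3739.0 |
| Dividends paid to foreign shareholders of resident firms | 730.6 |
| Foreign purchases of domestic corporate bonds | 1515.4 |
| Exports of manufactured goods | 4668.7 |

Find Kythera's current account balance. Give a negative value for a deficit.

-6764.0

Goods: 4668.7 - 1428.6 - 4490.4 - 3739.0 - 1556.0 = -6545.3
Services: -605.6 + 812.9 = 207.3
Primary income: -730.6 - 224.2 + 669.5 = -285.3
Secondary income: 217.9 - 680.9 + 322.3 = -140.7
Current account = (-6545.3) + 207.3 + (-285.3) + (-140.7) = -6764.0
(Excluded from the current account — financial account: sale of domestic government bonds to non-residents 1393.6, foreign purchases of domestic corporate bonds 1515.4; capital account: debt forgiveness received from foreign official creditors 111.1.)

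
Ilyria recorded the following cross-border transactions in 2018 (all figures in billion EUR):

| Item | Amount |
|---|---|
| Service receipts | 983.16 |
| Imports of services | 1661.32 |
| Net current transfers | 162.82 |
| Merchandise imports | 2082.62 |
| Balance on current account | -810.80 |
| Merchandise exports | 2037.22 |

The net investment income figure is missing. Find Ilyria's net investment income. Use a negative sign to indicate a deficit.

-250.06

Current account = goods balance + services balance + net primary income + net secondary income
Sum of the known components = -560.74
Net investment income = CA - (known components) = -810.80 - (-560.74) = -250.06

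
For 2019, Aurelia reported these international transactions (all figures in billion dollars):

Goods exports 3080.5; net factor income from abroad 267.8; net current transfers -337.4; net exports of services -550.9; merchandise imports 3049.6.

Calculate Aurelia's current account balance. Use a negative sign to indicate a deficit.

-589.6

Goods balance = 3080.5 - 3049.6 = 30.9
Services balance = -550.9
Trade balance (goods + services) = 30.9 + (-550.9) = -520.0
Net primary income = 267.8
Net secondary income = -337.4
Current account = -520.0 + 267.8 + (-337.4) = -589.6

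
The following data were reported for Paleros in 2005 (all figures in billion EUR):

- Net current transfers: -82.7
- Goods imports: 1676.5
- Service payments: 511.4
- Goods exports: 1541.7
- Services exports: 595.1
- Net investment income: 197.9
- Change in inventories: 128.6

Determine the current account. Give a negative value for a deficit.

Goods balance = 1541.7 - 1676.5 = -134.8
Services balance = 595.1 - 511.4 = 83.7
Trade balance (goods + services) = -134.8 + 83.7 = -51.1
Net primary income = 197.9
Net secondary income = -82.7
Current account = -51.1 + 197.9 + (-82.7) = 64.1

64.1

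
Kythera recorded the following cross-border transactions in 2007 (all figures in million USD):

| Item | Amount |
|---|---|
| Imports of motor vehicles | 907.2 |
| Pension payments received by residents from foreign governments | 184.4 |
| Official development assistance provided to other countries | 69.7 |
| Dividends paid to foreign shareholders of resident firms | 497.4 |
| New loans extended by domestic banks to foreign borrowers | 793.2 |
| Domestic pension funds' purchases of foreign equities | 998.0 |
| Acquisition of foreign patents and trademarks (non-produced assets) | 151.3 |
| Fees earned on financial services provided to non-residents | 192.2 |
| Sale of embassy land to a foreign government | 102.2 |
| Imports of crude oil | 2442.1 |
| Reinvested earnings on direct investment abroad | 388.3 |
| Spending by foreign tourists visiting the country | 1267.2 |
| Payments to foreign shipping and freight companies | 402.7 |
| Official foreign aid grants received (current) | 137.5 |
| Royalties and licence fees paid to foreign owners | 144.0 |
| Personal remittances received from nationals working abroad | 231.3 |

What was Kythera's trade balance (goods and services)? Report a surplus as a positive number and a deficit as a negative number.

-2436.6

Goods: -2442.1 - 907.2 = -3349.3
Services: -144.0 + 192.2 - 402.7 + 1267.2 = 912.7
Trade balance = -3349.3 + 912.7 = -2436.6
(Excluded from the trade balance — secondary income: pension payments received by residents from foreign governments 184.4, official development assistance provided to other countries 69.7, official foreign aid grants received (current) 137.5, personal remittances received from nationals working abroad 231.3; primary income: dividends paid to foreign shareholders of resident firms 497.4, reinvested earnings on direct investment abroad 388.3; financial account: new loans extended by domestic banks to foreign borrowers 793.2, domestic pension funds' purchases of foreign equities 998.0; capital account: acquisition of foreign patents and trademarks (non-produced assets) 151.3, sale of embassy land to a foreign government 102.2.)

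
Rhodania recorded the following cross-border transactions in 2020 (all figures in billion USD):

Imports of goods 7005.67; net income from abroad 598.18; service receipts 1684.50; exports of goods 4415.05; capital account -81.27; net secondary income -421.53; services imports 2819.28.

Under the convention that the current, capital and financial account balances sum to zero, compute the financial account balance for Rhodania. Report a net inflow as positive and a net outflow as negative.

3630.02

Goods balance = 4415.05 - 7005.67 = -2590.62
Services balance = 1684.50 - 2819.28 = -1134.78
Trade balance (goods + services) = -2590.62 + (-1134.78) = -3725.40
Net primary income = 598.18
Net secondary income = -421.53
Current account = -3725.40 + 598.18 + (-421.53) = -3548.75
Financial account = -(-3548.75 + (-81.27)) = 3630.02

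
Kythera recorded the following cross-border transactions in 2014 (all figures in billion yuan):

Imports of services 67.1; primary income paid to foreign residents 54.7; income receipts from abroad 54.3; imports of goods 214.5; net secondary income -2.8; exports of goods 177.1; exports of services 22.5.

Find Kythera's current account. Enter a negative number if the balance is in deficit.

Goods balance = 177.1 - 214.5 = -37.4
Services balance = 22.5 - 67.1 = -44.6
Trade balance (goods + services) = -37.4 + (-44.6) = -82.0
Net primary income = 54.3 - 54.7 = -0.4
Net secondary income = -2.8
Current account = -82.0 + (-0.4) + (-2.8) = -85.2

-85.2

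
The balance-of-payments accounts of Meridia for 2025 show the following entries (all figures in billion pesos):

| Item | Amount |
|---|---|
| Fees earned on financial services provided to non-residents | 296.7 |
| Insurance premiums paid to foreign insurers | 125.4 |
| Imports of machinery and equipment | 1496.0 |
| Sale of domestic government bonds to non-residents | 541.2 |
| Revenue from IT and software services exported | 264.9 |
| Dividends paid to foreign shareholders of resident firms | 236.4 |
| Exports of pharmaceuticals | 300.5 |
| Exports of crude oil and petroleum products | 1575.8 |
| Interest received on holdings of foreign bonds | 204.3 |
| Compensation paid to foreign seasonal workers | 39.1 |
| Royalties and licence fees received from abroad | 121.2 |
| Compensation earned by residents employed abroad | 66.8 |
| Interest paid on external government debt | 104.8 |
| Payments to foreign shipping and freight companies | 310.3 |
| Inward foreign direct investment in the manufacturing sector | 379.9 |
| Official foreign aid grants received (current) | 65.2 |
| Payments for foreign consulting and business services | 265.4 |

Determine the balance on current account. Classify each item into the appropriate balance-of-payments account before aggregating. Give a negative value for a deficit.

Goods: 1575.8 - 1496.0 + 300.5 = 380.3
Services: -310.3 - 125.4 + 296.7 + 121.2 + 264.9 - 265.4 = -18.3
Primary income: -39.1 + 204.3 + 66.8 - 104.8 - 236.4 = -109.2
Secondary income: 65.2
Current account = 380.3 + (-18.3) + (-109.2) + 65.2 = 318.0
(Excluded from the current account — financial account: sale of domestic government bonds to non-residents 541.2, inward foreign direct investment in the manufacturing sector 379.9.)

318.0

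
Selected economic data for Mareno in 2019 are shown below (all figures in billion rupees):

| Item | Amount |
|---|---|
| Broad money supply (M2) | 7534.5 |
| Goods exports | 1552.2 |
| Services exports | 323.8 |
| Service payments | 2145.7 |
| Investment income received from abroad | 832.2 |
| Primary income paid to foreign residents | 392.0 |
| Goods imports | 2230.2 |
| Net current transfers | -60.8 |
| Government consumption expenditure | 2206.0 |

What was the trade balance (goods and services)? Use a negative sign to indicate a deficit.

Goods balance = 1552.2 - 2230.2 = -678.0
Services balance = 323.8 - 2145.7 = -1821.9
Trade balance (goods + services) = -678.0 + (-1821.9) = -2499.9

-2499.9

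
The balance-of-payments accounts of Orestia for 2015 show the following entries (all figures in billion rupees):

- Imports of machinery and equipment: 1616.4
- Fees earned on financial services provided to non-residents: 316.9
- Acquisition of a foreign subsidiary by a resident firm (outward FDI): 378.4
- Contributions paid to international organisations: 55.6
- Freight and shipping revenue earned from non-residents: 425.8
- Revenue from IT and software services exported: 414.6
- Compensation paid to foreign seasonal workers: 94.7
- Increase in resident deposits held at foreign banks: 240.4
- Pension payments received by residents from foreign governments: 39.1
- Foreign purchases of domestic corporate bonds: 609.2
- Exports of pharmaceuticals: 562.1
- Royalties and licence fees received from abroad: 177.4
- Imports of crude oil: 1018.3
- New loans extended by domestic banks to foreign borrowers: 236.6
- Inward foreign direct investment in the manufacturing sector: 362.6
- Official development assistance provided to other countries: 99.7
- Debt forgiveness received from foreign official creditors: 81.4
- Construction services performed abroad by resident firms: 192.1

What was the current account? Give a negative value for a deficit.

-756.7

Goods: -1616.4 + 562.1 - 1018.3 = -2072.6
Services: 192.1 + 414.6 + 425.8 + 177.4 + 316.9 = 1526.8
Primary income: -94.7
Secondary income: 39.1 - 55.6 - 99.7 = -116.2
Current account = (-2072.6) + 1526.8 + (-94.7) + (-116.2) = -756.7
(Excluded from the current account — financial account: acquisition of a foreign subsidiary by a resident firm (outward FDI) 378.4, increase in resident deposits held at foreign banks 240.4, foreign purchases of domestic corporate bonds 609.2, new loans extended by domestic banks to foreign borrowers 236.6, inward foreign direct investment in the manufacturing sector 362.6; capital account: debt forgiveness received from foreign official creditors 81.4.)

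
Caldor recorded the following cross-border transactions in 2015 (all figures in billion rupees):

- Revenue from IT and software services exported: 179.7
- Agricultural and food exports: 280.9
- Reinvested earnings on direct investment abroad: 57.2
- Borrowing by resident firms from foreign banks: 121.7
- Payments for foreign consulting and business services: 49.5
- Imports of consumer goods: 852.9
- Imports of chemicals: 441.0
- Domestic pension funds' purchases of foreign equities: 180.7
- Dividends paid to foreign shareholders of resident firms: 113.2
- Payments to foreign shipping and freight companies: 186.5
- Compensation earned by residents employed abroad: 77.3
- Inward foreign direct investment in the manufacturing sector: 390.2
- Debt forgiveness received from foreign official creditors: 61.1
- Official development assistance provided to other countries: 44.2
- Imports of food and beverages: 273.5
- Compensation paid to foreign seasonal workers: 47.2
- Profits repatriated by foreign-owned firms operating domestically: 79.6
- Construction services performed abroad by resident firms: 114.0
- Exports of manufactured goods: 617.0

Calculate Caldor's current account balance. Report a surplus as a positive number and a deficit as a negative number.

-761.5

Goods: -852.9 + 617.0 + 280.9 - 441.0 - 273.5 = -669.5
Services: 114.0 - 186.5 - 49.5 + 179.7 = 57.7
Primary income: 57.2 - 79.6 - 113.2 + 77.3 - 47.2 = -105.5
Secondary income: -44.2
Current account = (-669.5) + 57.7 + (-105.5) + (-44.2) = -761.5
(Excluded from the current account — financial account: borrowing by resident firms from foreign banks 121.7, domestic pension funds' purchases of foreign equities 180.7, inward foreign direct investment in the manufacturing sector 390.2; capital account: debt forgiveness received from foreign official creditors 61.1.)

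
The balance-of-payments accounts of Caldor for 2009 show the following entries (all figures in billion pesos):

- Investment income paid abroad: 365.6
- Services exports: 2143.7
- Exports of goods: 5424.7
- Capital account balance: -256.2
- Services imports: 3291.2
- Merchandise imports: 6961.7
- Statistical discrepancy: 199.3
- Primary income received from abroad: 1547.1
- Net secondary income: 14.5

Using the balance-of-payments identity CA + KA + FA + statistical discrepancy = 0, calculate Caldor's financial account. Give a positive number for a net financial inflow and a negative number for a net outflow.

Goods balance = 5424.7 - 6961.7 = -1537.0
Services balance = 2143.7 - 3291.2 = -1147.5
Trade balance (goods + services) = -1537.0 + (-1147.5) = -2684.5
Net primary income = 1547.1 - 365.6 = 1181.5
Net secondary income = 14.5
Current account = -2684.5 + 1181.5 + 14.5 = -1488.5
Financial account = -(-1488.5 + (-256.2) + 199.3) = 1545.4

1545.4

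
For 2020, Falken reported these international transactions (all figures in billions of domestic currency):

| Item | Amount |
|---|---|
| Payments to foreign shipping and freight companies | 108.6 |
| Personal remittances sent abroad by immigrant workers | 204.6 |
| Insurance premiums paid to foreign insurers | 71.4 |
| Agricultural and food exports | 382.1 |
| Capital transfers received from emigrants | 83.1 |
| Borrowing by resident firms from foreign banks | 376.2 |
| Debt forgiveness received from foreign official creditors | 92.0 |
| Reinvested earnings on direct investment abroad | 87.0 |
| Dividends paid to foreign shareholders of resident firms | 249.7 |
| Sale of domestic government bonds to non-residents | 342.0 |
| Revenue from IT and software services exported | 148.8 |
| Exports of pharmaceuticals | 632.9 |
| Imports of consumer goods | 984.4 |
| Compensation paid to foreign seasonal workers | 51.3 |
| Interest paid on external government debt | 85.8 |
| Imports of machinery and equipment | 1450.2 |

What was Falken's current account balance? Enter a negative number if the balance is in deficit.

Goods: 632.9 - 1450.2 - 984.4 + 382.1 = -1419.6
Services: 148.8 - 108.6 - 71.4 = -31.2
Primary income: -85.8 - 51.3 + 87.0 - 249.7 = -299.8
Secondary income: -204.6
Current account = (-1419.6) + (-31.2) + (-299.8) + (-204.6) = -1955.2
(Excluded from the current account — capital account: capital transfers received from emigrants 83.1, debt forgiveness received from foreign official creditors 92.0; financial account: borrowing by resident firms from foreign banks 376.2, sale of domestic government bonds to non-residents 342.0.)

-1955.2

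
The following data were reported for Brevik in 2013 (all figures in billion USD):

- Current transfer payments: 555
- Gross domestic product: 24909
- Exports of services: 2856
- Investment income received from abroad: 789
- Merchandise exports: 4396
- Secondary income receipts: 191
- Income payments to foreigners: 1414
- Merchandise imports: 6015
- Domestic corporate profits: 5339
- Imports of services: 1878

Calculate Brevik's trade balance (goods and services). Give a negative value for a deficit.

-641

Goods balance = 4396 - 6015 = -1619
Services balance = 2856 - 1878 = 978
Trade balance (goods + services) = -1619 + 978 = -641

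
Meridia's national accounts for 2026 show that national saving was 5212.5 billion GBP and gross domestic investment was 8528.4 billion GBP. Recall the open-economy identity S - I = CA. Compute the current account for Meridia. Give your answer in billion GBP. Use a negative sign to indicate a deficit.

-3315.9

CA = S - I = 5212.5 - 8528.4 = -3315.9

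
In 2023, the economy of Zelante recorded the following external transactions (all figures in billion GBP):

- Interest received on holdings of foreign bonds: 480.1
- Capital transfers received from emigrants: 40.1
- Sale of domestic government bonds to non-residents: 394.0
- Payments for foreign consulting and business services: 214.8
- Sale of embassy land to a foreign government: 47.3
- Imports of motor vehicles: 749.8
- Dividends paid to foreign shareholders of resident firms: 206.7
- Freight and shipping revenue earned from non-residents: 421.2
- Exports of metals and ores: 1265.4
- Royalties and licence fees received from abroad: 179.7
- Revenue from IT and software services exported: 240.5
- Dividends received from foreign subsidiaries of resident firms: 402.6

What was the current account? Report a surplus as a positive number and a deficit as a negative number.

1818.2

Goods: 1265.4 - 749.8 = 515.6
Services: 421.2 + 179.7 - 214.8 + 240.5 = 626.6
Primary income: 402.6 - 206.7 + 480.1 = 676.0
Current account = 515.6 + 626.6 + 676.0 = 1818.2
(Excluded from the current account — capital account: capital transfers received from emigrants 40.1, sale of embassy land to a foreign government 47.3; financial account: sale of domestic government bonds to non-residents 394.0.)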